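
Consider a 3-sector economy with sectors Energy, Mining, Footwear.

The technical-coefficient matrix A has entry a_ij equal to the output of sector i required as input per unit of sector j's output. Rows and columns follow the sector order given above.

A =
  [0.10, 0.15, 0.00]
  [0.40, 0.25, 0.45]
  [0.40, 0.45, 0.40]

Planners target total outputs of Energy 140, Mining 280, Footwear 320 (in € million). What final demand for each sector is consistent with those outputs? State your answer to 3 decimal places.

I − A =
  [   0.90    -0.15     0.00]
  [  -0.40     0.75    -0.45]
  [  -0.40    -0.45     0.60]
d = (I − A) x:
  d_E = (+0.90)·140 + (-0.15)·280 + (+0.00)·320 = 84.000
  d_M = (-0.40)·140 + (+0.75)·280 + (-0.45)·320 = 10.000
  d_F = (-0.40)·140 + (-0.45)·280 + (+0.60)·320 = 10.000

d_E = 84.000, d_M = 10.000, d_F = 10.000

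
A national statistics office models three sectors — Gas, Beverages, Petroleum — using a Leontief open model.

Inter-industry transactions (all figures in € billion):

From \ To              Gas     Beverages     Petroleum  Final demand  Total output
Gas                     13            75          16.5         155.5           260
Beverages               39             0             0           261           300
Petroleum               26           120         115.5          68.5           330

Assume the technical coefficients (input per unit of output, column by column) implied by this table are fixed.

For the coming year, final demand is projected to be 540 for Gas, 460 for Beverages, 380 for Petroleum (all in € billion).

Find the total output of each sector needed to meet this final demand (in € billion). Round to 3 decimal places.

Technical coefficients a_ij = z_ij / X_j:
  a_GG = 13/260 = 0.05, a_BG = 39/260 = 0.15, a_PG = 26/260 = 0.10
  a_GB = 75/300 = 0.25, a_BB = 0/300 = 0.00, a_PB = 120/300 = 0.40
  a_GP = 16.5/330 = 0.05, a_BP = 0/330 = 0.00, a_PP = 115.5/330 = 0.35
I − A =
  [   0.95    -0.25    -0.05]
  [  -0.15     1.00     0.00]
  [  -0.10    -0.40     0.65]
Cofactors of I−A, C_ij = (−1)^(i+j)·(minor ij) (rows/columns in the sector order above):
  C_11 = (1.00)(0.65) − (0.00)(-0.40) = 0.6500
  C_12 = −[(-0.15)(0.65) − (0.00)(-0.10)] = 0.0975
  C_13 = (-0.15)(-0.40) − (1.00)(-0.10) = 0.1600
  C_21 = −[(-0.25)(0.65) − (-0.05)(-0.40)] = 0.1825
  C_22 = (0.95)(0.65) − (-0.05)(-0.10) = 0.6125
  C_23 = −[(0.95)(-0.40) − (-0.25)(-0.10)] = 0.4050
  C_31 = (-0.25)(0.00) − (-0.05)(1.00) = 0.0500
  C_32 = −[(0.95)(0.00) − (-0.05)(-0.15)] = 0.0075
  C_33 = (0.95)(1.00) − (-0.25)(-0.15) = 0.9125
det(I−A) = Σ_j (I−A)_1j·C_1j = (0.95)(0.6500) + (-0.25)(0.0975) + (-0.05)(0.1600) = 0.585125
adj(I−A) = Cᵀ =
  [ 0.6500   0.1825   0.0500]
  [ 0.0975   0.6125   0.0075]
  [ 0.1600   0.4050   0.9125]
(I − A)⁻¹ = adj(I−A) / det(I−A) ≈
  [   1.1109     0.3119     0.0855]
  [   0.1666     1.0468     0.0128]
  [   0.2734     0.6922     1.5595]
x = (I − A)⁻¹ d = adj(I−A)·d / det(I−A), with det(I−A) = 0.585125:
  x_G = (0.6500·540 + 0.1825·460 + 0.0500·380) / 0.585125 = 453.95 / 0.585125 ≈ 775.817
  x_B = (0.0975·540 + 0.6125·460 + 0.0075·380) / 0.585125 = 337.25 / 0.585125 ≈ 576.373
  x_P = (0.1600·540 + 0.4050·460 + 0.9125·380) / 0.585125 = 619.45 / 0.585125 ≈ 1058.663

x_G = 775.817, x_B = 576.373, x_P = 1058.663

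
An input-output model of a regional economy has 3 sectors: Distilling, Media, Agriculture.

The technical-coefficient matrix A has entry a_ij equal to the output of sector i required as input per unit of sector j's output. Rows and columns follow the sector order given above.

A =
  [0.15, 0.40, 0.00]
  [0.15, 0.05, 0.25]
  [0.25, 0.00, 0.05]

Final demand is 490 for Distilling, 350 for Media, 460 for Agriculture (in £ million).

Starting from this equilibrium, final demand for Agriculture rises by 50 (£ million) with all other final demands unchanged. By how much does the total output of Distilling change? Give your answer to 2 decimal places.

I − A =
  [   0.85    -0.40     0.00]
  [  -0.15     0.95    -0.25]
  [  -0.25     0.00     0.95]
Cofactors of I−A, C_ij = (−1)^(i+j)·(minor ij) (rows/columns in the sector order above):
  C_11 = (0.95)(0.95) − (-0.25)(0.00) = 0.9025
  C_12 = −[(-0.15)(0.95) − (-0.25)(-0.25)] = 0.2050
  C_13 = (-0.15)(0.00) − (0.95)(-0.25) = 0.2375
  C_21 = −[(-0.40)(0.95) − (0.00)(0.00)] = 0.3800
  C_22 = (0.85)(0.95) − (0.00)(-0.25) = 0.8075
  C_23 = −[(0.85)(0.00) − (-0.40)(-0.25)] = 0.1000
  C_31 = (-0.40)(-0.25) − (0.00)(0.95) = 0.1000
  C_32 = −[(0.85)(-0.25) − (0.00)(-0.15)] = 0.2125
  C_33 = (0.85)(0.95) − (-0.40)(-0.15) = 0.7475
det(I−A) = Σ_j (I−A)_1j·C_1j = (0.85)(0.9025) + (-0.40)(0.2050) + (0.00)(0.2375) = 0.685125
adj(I−A) = Cᵀ =
  [ 0.9025   0.3800   0.1000]
  [ 0.2050   0.8075   0.2125]
  [ 0.2375   0.1000   0.7475]
(I − A)⁻¹ = adj(I−A) / det(I−A) ≈
  [   1.3173     0.5546     0.1460]
  [   0.2992     1.1786     0.3102]
  [   0.3467     0.1460     1.0910]
Δx = (I − A)⁻¹ Δd with Δd having +50 in the Agriculture component and 0 elsewhere.
So Δx_D = L_DA · (+50), where L_DA = adj(I−A)_DA / det(I−A) = 0.1000 / 0.685125.
Δx_D = 0.1000 × (+50) / 0.685125 = 5.00 / 0.685125 ≈ 7.30.

Δx_D = 7.30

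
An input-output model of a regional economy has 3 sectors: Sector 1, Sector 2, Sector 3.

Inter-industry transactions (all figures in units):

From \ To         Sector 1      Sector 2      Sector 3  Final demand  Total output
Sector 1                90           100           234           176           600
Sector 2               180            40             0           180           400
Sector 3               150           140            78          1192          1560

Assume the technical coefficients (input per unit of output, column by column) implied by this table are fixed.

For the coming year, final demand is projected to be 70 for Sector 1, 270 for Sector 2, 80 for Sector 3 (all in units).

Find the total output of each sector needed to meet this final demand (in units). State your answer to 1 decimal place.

x_1 = 245.8, x_2 = 381.9, x_3 = 289.6

Technical coefficients a_ij = z_ij / X_j:
  a_11 = 90/600 = 0.15, a_21 = 180/600 = 0.30, a_31 = 150/600 = 0.25
  a_12 = 100/400 = 0.25, a_22 = 40/400 = 0.10, a_32 = 140/400 = 0.35
  a_13 = 234/1560 = 0.15, a_23 = 0/1560 = 0.00, a_33 = 78/1560 = 0.05
I − A =
  [   0.85    -0.25    -0.15]
  [  -0.30     0.90     0.00]
  [  -0.25    -0.35     0.95]
Cofactors of I−A, C_ij = (−1)^(i+j)·(minor ij) (rows/columns in the sector order above):
  C_11 = (0.90)(0.95) − (0.00)(-0.35) = 0.8550
  C_12 = −[(-0.30)(0.95) − (0.00)(-0.25)] = 0.2850
  C_13 = (-0.30)(-0.35) − (0.90)(-0.25) = 0.3300
  C_21 = −[(-0.25)(0.95) − (-0.15)(-0.35)] = 0.2900
  C_22 = (0.85)(0.95) − (-0.15)(-0.25) = 0.7700
  C_23 = −[(0.85)(-0.35) − (-0.25)(-0.25)] = 0.3600
  C_31 = (-0.25)(0.00) − (-0.15)(0.90) = 0.1350
  C_32 = −[(0.85)(0.00) − (-0.15)(-0.30)] = 0.0450
  C_33 = (0.85)(0.90) − (-0.25)(-0.30) = 0.6900
det(I−A) = Σ_j (I−A)_1j·C_1j = (0.85)(0.8550) + (-0.25)(0.2850) + (-0.15)(0.3300) = 0.6060
adj(I−A) = Cᵀ =
  [ 0.8550   0.2900   0.1350]
  [ 0.2850   0.7700   0.0450]
  [ 0.3300   0.3600   0.6900]
(I − A)⁻¹ = adj(I−A) / det(I−A) ≈
  [   1.4109     0.4785     0.2228]
  [   0.4703     1.2706     0.0743]
  [   0.5446     0.5941     1.1386]
x = (I − A)⁻¹ d = adj(I−A)·d / det(I−A), with det(I−A) = 0.6060:
  x_1 = (0.8550·70 + 0.2900·270 + 0.1350·80) / 0.6060 = 148.95 / 0.6060 ≈ 245.8
  x_2 = (0.2850·70 + 0.7700·270 + 0.0450·80) / 0.6060 = 231.45 / 0.6060 ≈ 381.9
  x_3 = (0.3300·70 + 0.3600·270 + 0.6900·80) / 0.6060 = 175.50 / 0.6060 ≈ 289.6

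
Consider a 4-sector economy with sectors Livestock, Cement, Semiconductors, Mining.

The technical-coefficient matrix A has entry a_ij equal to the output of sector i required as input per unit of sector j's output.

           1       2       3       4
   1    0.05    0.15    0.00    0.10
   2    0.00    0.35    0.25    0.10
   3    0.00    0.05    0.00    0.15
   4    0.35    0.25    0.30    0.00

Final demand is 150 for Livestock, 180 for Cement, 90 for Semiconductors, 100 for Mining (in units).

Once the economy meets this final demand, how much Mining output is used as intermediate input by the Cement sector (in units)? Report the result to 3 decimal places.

z_42 = 97.447

I − A =
  [   0.95    -0.15     0.00    -0.10]
  [   0.00     0.65    -0.25    -0.10]
  [   0.00    -0.05     1.00    -0.15]
  [  -0.35    -0.25    -0.30     1.00]
Compute the cofactors C_ij = (−1)^(i+j)·(3×3 minor ij) of I−A; the adjugate is their transpose:
adj(I−A) = Cᵀ =
  [ 0.572375   0.169750   0.067750   0.084375]
  [ 0.048125   0.872250   0.257250   0.130625]
  [ 0.035875   0.089250   0.565750   0.097375]
  [ 0.223125   0.304250   0.257750   0.605625]
det(I−A) = Σ_j (I−A)_1j·C_1j = (0.95)(0.572375) + (-0.15)(0.048125) + (0.00)(0.035875) + (-0.10)(0.223125) = 0.514225
(I − A)⁻¹ = adj(I−A) / det(I−A) ≈
  [   1.1131     0.3301     0.1318     0.1641]
  [   0.0936     1.6962     0.5003     0.2540]
  [   0.0698     0.1736     1.1002     0.1894]
  [   0.4339     0.5917     0.5012     1.1777]
First solve x = (I − A)⁻¹ d = adj(I−A)·d / det(I−A); in particular x_2 = (0.048125·150 + 0.872250·180 + 0.257250·90 + 0.130625·100) / 0.514225 = 200.43875 / 0.514225 ≈ 389.78803.
Intermediate flow from 4 to 2: z_42 = a_42 · x_2 = 0.25 × 200.43875 / 0.514225 = 50.1096875 / 0.514225 ≈ 97.447.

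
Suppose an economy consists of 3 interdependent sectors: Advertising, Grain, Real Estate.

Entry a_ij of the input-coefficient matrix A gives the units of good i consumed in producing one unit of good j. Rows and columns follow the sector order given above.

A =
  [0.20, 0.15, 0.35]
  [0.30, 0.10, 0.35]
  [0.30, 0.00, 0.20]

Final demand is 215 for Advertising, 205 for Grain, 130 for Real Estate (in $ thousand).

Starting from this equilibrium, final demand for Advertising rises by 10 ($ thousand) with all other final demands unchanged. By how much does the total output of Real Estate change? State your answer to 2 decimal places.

Δx_R = 6.28

I − A =
  [   0.80    -0.15    -0.35]
  [  -0.30     0.90    -0.35]
  [  -0.30     0.00     0.80]
Cofactors of I−A, C_ij = (−1)^(i+j)·(minor ij) (rows/columns in the sector order above):
  C_11 = (0.90)(0.80) − (-0.35)(0.00) = 0.7200
  C_12 = −[(-0.30)(0.80) − (-0.35)(-0.30)] = 0.3450
  C_13 = (-0.30)(0.00) − (0.90)(-0.30) = 0.2700
  C_21 = −[(-0.15)(0.80) − (-0.35)(0.00)] = 0.1200
  C_22 = (0.80)(0.80) − (-0.35)(-0.30) = 0.5350
  C_23 = −[(0.80)(0.00) − (-0.15)(-0.30)] = 0.0450
  C_31 = (-0.15)(-0.35) − (-0.35)(0.90) = 0.3675
  C_32 = −[(0.80)(-0.35) − (-0.35)(-0.30)] = 0.3850
  C_33 = (0.80)(0.90) − (-0.15)(-0.30) = 0.6750
det(I−A) = Σ_j (I−A)_1j·C_1j = (0.80)(0.7200) + (-0.15)(0.3450) + (-0.35)(0.2700) = 0.42975
adj(I−A) = Cᵀ =
  [ 0.7200   0.1200   0.3675]
  [ 0.3450   0.5350   0.3850]
  [ 0.2700   0.0450   0.6750]
(I − A)⁻¹ = adj(I−A) / det(I−A) ≈
  [   1.6754     0.2792     0.8551]
  [   0.8028     1.2449     0.8959]
  [   0.6283     0.1047     1.5707]
Δx = (I − A)⁻¹ Δd with Δd having +10 in the Advertising component and 0 elsewhere.
So Δx_R = L_RA · (+10), where L_RA = adj(I−A)_RA / det(I−A) = 0.2700 / 0.42975.
Δx_R = 0.2700 × (+10) / 0.42975 = 2.70 / 0.42975 ≈ 6.28.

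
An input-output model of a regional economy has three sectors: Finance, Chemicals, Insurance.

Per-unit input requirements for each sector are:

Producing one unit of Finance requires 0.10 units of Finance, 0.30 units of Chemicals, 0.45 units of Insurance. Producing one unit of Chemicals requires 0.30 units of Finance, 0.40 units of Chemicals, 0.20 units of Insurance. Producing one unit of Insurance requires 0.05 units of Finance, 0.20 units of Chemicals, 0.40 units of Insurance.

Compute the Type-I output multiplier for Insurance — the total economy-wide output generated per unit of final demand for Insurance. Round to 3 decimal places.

I − A =
  [   0.90    -0.30    -0.05]
  [  -0.30     0.60    -0.20]
  [  -0.45    -0.20     0.60]
Cofactors of I−A, C_ij = (−1)^(i+j)·(minor ij) (rows/columns in the sector order above):
  C_11 = (0.60)(0.60) − (-0.20)(-0.20) = 0.3200
  C_12 = −[(-0.30)(0.60) − (-0.20)(-0.45)] = 0.2700
  C_13 = (-0.30)(-0.20) − (0.60)(-0.45) = 0.3300
  C_21 = −[(-0.30)(0.60) − (-0.05)(-0.20)] = 0.1900
  C_22 = (0.90)(0.60) − (-0.05)(-0.45) = 0.5175
  C_23 = −[(0.90)(-0.20) − (-0.30)(-0.45)] = 0.3150
  C_31 = (-0.30)(-0.20) − (-0.05)(0.60) = 0.0900
  C_32 = −[(0.90)(-0.20) − (-0.05)(-0.30)] = 0.1950
  C_33 = (0.90)(0.60) − (-0.30)(-0.30) = 0.4500
det(I−A) = Σ_j (I−A)_1j·C_1j = (0.90)(0.3200) + (-0.30)(0.2700) + (-0.05)(0.3300) = 0.1905
adj(I−A) = Cᵀ =
  [ 0.3200   0.1900   0.0900]
  [ 0.2700   0.5175   0.1950]
  [ 0.3300   0.3150   0.4500]
(I − A)⁻¹ = adj(I−A) / det(I−A) ≈
  [   1.6798     0.9974     0.4724]
  [   1.4173     2.7165     1.0236]
  [   1.7323     1.6535     2.3622]
The output multiplier for sector j is the column-j sum of the Leontief inverse (I − A)⁻¹ = adj(I−A) / det(I−A).
Column I of adj(I−A): (0.0900, 0.1950, 0.4500); det(I−A) = 0.1905.
m_I = (0.0900 + 0.1950 + 0.4500) / 0.1905 = 0.735 / 0.1905 ≈ 3.858.

m_I = 3.858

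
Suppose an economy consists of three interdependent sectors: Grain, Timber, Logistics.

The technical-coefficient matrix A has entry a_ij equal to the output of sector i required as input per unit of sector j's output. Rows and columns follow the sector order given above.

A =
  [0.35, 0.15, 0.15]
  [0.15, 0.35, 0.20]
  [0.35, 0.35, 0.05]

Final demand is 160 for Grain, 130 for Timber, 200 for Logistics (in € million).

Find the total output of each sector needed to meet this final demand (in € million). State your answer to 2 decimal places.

x_1 = 490.96, x_2 = 489.18, x_3 = 571.63

I − A =
  [   0.65    -0.15    -0.15]
  [  -0.15     0.65    -0.20]
  [  -0.35    -0.35     0.95]
Cofactors of I−A, C_ij = (−1)^(i+j)·(minor ij) (rows/columns in the sector order above):
  C_11 = (0.65)(0.95) − (-0.20)(-0.35) = 0.5475
  C_12 = −[(-0.15)(0.95) − (-0.20)(-0.35)] = 0.2125
  C_13 = (-0.15)(-0.35) − (0.65)(-0.35) = 0.2800
  C_21 = −[(-0.15)(0.95) − (-0.15)(-0.35)] = 0.1950
  C_22 = (0.65)(0.95) − (-0.15)(-0.35) = 0.5650
  C_23 = −[(0.65)(-0.35) − (-0.15)(-0.35)] = 0.2800
  C_31 = (-0.15)(-0.20) − (-0.15)(0.65) = 0.1275
  C_32 = −[(0.65)(-0.20) − (-0.15)(-0.15)] = 0.1525
  C_33 = (0.65)(0.65) − (-0.15)(-0.15) = 0.4000
det(I−A) = Σ_j (I−A)_1j·C_1j = (0.65)(0.5475) + (-0.15)(0.2125) + (-0.15)(0.2800) = 0.2820
adj(I−A) = Cᵀ =
  [ 0.5475   0.1950   0.1275]
  [ 0.2125   0.5650   0.1525]
  [ 0.2800   0.2800   0.4000]
(I − A)⁻¹ = adj(I−A) / det(I−A) ≈
  [   1.9415     0.6915     0.4521]
  [   0.7535     2.0035     0.5408]
  [   0.9929     0.9929     1.4184]
x = (I − A)⁻¹ d = adj(I−A)·d / det(I−A), with det(I−A) = 0.2820:
  x_1 = (0.5475·160 + 0.1950·130 + 0.1275·200) / 0.2820 = 138.45 / 0.2820 ≈ 490.96
  x_2 = (0.2125·160 + 0.5650·130 + 0.1525·200) / 0.2820 = 137.95 / 0.2820 ≈ 489.18
  x_3 = (0.2800·160 + 0.2800·130 + 0.4000·200) / 0.2820 = 161.20 / 0.2820 ≈ 571.63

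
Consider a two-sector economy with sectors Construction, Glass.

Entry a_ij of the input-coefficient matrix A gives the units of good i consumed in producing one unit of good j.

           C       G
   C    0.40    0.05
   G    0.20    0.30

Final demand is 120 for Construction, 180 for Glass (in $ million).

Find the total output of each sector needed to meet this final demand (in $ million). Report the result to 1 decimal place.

I − A =
  [   0.60    -0.05]
  [  -0.20     0.70]
det(I−A) = (0.60)(0.70) − (-0.05)(-0.20) = 0.4100
adj(I−A) = [[0.70, 0.05], [0.20, 0.60]]
(I − A)⁻¹ = adj(I−A) / det(I−A) ≈
  [   1.7073     0.1220]
  [   0.4878     1.4634]
x = (I − A)⁻¹ d = adj(I−A)·d / det(I−A), with det(I−A) = 0.4100:
  x_C = (0.70·120 + 0.05·180) / 0.4100 = 93.00 / 0.4100 ≈ 226.8
  x_G = (0.20·120 + 0.60·180) / 0.4100 = 132.00 / 0.4100 ≈ 322.0

x_C = 226.8, x_G = 322.0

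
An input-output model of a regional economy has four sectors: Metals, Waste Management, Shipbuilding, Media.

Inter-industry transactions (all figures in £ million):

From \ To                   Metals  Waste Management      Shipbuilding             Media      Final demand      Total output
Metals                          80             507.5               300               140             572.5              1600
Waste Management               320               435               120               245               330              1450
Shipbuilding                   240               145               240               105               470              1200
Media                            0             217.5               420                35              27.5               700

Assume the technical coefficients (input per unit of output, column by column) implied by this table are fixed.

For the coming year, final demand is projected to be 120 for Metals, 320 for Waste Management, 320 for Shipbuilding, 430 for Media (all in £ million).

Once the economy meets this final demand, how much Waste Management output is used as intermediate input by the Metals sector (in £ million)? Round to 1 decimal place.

z_21 = 228.2

Technical coefficients a_ij = z_ij / X_j:
  a_11 = 80/1600 = 0.05, a_21 = 320/1600 = 0.20, a_31 = 240/1600 = 0.15, a_41 = 0/1600 = 0.00
  a_12 = 507.5/1450 = 0.35, a_22 = 435/1450 = 0.30, a_32 = 145/1450 = 0.10, a_42 = 217.5/1450 = 0.15
  a_13 = 300/1200 = 0.25, a_23 = 120/1200 = 0.10, a_33 = 240/1200 = 0.20, a_43 = 420/1200 = 0.35
  a_14 = 140/700 = 0.20, a_24 = 245/700 = 0.35, a_34 = 105/700 = 0.15, a_44 = 35/700 = 0.05
I − A =
  [   0.95    -0.35    -0.25    -0.20]
  [  -0.20     0.70    -0.10    -0.35]
  [  -0.15    -0.10     0.80    -0.15]
  [   0.00    -0.15    -0.35     0.95]
Compute the cofactors C_ij = (−1)^(i+j)·(3×3 minor ij) of I−A; the adjugate is their transpose:
adj(I−A) = Cᵀ =
  [ 0.429250   0.308000   0.281250   0.248250]
  [ 0.174125   0.626000   0.268125   0.309625]
  [ 0.115375   0.166000   0.509375   0.165875]
  [ 0.070000   0.160000   0.230000   0.430000]
det(I−A) = Σ_j (I−A)_1j·C_1j = (0.95)(0.429250) + (-0.35)(0.174125) + (-0.25)(0.115375) + (-0.20)(0.070000) = 0.3040
(I − A)⁻¹ = adj(I−A) / det(I−A) ≈
  [   1.4120     1.0132     0.9252     0.8166]
  [   0.5728     2.0592     0.8820     1.0185]
  [   0.3795     0.5461     1.6756     0.5456]
  [   0.2303     0.5263     0.7566     1.4145]
First solve x = (I − A)⁻¹ d = adj(I−A)·d / det(I−A); in particular x_1 = (0.429250·120 + 0.308000·320 + 0.281250·320 + 0.248250·430) / 0.3040 = 346.8175 / 0.3040 ≈ 1140.847.
Intermediate flow from 2 to 1: z_21 = a_21 · x_1 = 0.20 × 346.8175 / 0.3040 = 69.3635 / 0.3040 ≈ 228.2.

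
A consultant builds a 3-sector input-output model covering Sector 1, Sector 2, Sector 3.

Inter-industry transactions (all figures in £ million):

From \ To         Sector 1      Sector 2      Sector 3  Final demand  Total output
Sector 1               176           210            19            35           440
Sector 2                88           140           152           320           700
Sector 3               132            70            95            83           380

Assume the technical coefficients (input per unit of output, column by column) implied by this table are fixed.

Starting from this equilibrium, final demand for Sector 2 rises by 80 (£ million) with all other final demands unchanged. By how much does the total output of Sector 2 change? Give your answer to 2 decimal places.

Technical coefficients a_ij = z_ij / X_j:
  a_11 = 176/440 = 0.40, a_21 = 88/440 = 0.20, a_31 = 132/440 = 0.30
  a_12 = 210/700 = 0.30, a_22 = 140/700 = 0.20, a_32 = 70/700 = 0.10
  a_13 = 19/380 = 0.05, a_23 = 152/380 = 0.40, a_33 = 95/380 = 0.25
I − A =
  [   0.60    -0.30    -0.05]
  [  -0.20     0.80    -0.40]
  [  -0.30    -0.10     0.75]
Cofactors of I−A, C_ij = (−1)^(i+j)·(minor ij) (rows/columns in the sector order above):
  C_11 = (0.80)(0.75) − (-0.40)(-0.10) = 0.5600
  C_12 = −[(-0.20)(0.75) − (-0.40)(-0.30)] = 0.2700
  C_13 = (-0.20)(-0.10) − (0.80)(-0.30) = 0.2600
  C_21 = −[(-0.30)(0.75) − (-0.05)(-0.10)] = 0.2300
  C_22 = (0.60)(0.75) − (-0.05)(-0.30) = 0.4350
  C_23 = −[(0.60)(-0.10) − (-0.30)(-0.30)] = 0.1500
  C_31 = (-0.30)(-0.40) − (-0.05)(0.80) = 0.1600
  C_32 = −[(0.60)(-0.40) − (-0.05)(-0.20)] = 0.2500
  C_33 = (0.60)(0.80) − (-0.30)(-0.20) = 0.4200
det(I−A) = Σ_j (I−A)_1j·C_1j = (0.60)(0.5600) + (-0.30)(0.2700) + (-0.05)(0.2600) = 0.2420
adj(I−A) = Cᵀ =
  [ 0.5600   0.2300   0.1600]
  [ 0.2700   0.4350   0.2500]
  [ 0.2600   0.1500   0.4200]
(I − A)⁻¹ = adj(I−A) / det(I−A) ≈
  [   2.3140     0.9504     0.6612]
  [   1.1157     1.7975     1.0331]
  [   1.0744     0.6198     1.7355]
Δx = (I − A)⁻¹ Δd with Δd having +80 in the Sector 2 component and 0 elsewhere.
So Δx_2 = L_22 · (+80), where L_22 = adj(I−A)_22 / det(I−A) = 0.4350 / 0.2420.
Δx_2 = 0.4350 × (+80) / 0.2420 = 34.80 / 0.2420 ≈ 143.80.

Δx_2 = 143.80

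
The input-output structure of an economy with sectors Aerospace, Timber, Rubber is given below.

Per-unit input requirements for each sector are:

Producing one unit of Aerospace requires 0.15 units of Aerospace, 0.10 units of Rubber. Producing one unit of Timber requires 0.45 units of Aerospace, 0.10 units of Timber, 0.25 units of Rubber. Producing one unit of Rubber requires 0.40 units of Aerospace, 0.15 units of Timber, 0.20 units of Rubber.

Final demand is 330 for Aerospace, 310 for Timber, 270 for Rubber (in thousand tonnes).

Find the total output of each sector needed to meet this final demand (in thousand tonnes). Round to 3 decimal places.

x_1 = 899.279, x_2 = 442.475, x_3 = 588.183

I − A =
  [   0.85    -0.45    -0.40]
  [   0.00     0.90    -0.15]
  [  -0.10    -0.25     0.80]
Cofactors of I−A, C_ij = (−1)^(i+j)·(minor ij) (rows/columns in the sector order above):
  C_11 = (0.90)(0.80) − (-0.15)(-0.25) = 0.6825
  C_12 = −[(0.00)(0.80) − (-0.15)(-0.10)] = 0.0150
  C_13 = (0.00)(-0.25) − (0.90)(-0.10) = 0.0900
  C_21 = −[(-0.45)(0.80) − (-0.40)(-0.25)] = 0.4600
  C_22 = (0.85)(0.80) − (-0.40)(-0.10) = 0.6400
  C_23 = −[(0.85)(-0.25) − (-0.45)(-0.10)] = 0.2575
  C_31 = (-0.45)(-0.15) − (-0.40)(0.90) = 0.4275
  C_32 = −[(0.85)(-0.15) − (-0.40)(0.00)] = 0.1275
  C_33 = (0.85)(0.90) − (-0.45)(0.00) = 0.7650
det(I−A) = Σ_j (I−A)_1j·C_1j = (0.85)(0.6825) + (-0.45)(0.0150) + (-0.40)(0.0900) = 0.537375
adj(I−A) = Cᵀ =
  [ 0.6825   0.4600   0.4275]
  [ 0.0150   0.6400   0.1275]
  [ 0.0900   0.2575   0.7650]
(I − A)⁻¹ = adj(I−A) / det(I−A) ≈
  [   1.2701     0.8560     0.7955]
  [   0.0279     1.1910     0.2373]
  [   0.1675     0.4792     1.4236]
x = (I − A)⁻¹ d = adj(I−A)·d / det(I−A), with det(I−A) = 0.537375:
  x_1 = (0.6825·330 + 0.4600·310 + 0.4275·270) / 0.537375 = 483.25 / 0.537375 ≈ 899.279
  x_2 = (0.0150·330 + 0.6400·310 + 0.1275·270) / 0.537375 = 237.775 / 0.537375 ≈ 442.475
  x_3 = (0.0900·330 + 0.2575·310 + 0.7650·270) / 0.537375 = 316.075 / 0.537375 ≈ 588.183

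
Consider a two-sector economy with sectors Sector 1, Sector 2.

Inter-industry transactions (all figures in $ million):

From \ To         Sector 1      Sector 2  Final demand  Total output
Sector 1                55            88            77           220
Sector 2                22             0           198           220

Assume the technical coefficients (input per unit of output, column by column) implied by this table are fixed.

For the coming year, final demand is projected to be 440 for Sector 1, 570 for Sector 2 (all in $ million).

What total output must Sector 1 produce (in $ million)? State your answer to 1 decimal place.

Technical coefficients a_ij = z_ij / X_j:
  a_11 = 55/220 = 0.25, a_21 = 22/220 = 0.10
  a_12 = 88/220 = 0.40, a_22 = 0/220 = 0.00
I − A =
  [   0.75    -0.40]
  [  -0.10     1.00]
det(I−A) = (0.75)(1.00) − (-0.40)(-0.10) = 0.7100
adj(I−A) = [[1.00, 0.40], [0.10, 0.75]]
(I − A)⁻¹ = adj(I−A) / det(I−A) ≈
  [   1.4085     0.5634]
  [   0.1408     1.0563]
x = (I − A)⁻¹ d = adj(I−A)·d / det(I−A), with det(I−A) = 0.7100:
  x_1 = (1.00·440 + 0.40·570) / 0.7100 = 668.00 / 0.7100 ≈ 940.8
  x_2 = (0.10·440 + 0.75·570) / 0.7100 = 471.50 / 0.7100 ≈ 664.1

x_1 = 940.8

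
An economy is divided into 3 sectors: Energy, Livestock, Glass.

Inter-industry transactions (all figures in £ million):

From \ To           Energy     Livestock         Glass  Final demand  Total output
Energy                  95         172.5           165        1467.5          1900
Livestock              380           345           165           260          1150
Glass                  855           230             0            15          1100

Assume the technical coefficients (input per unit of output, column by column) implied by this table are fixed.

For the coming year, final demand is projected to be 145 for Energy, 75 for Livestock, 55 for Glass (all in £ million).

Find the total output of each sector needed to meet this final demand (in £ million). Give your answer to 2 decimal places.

x_E = 216.64, x_L = 210.75, x_G = 194.64

Technical coefficients a_ij = z_ij / X_j:
  a_EE = 95/1900 = 0.05, a_LE = 380/1900 = 0.20, a_GE = 855/1900 = 0.45
  a_EL = 172.5/1150 = 0.15, a_LL = 345/1150 = 0.30, a_GL = 230/1150 = 0.20
  a_EG = 165/1100 = 0.15, a_LG = 165/1100 = 0.15, a_GG = 0/1100 = 0.00
I − A =
  [   0.95    -0.15    -0.15]
  [  -0.20     0.70    -0.15]
  [  -0.45    -0.20     1.00]
Cofactors of I−A, C_ij = (−1)^(i+j)·(minor ij) (rows/columns in the sector order above):
  C_11 = (0.70)(1.00) − (-0.15)(-0.20) = 0.6700
  C_12 = −[(-0.20)(1.00) − (-0.15)(-0.45)] = 0.2675
  C_13 = (-0.20)(-0.20) − (0.70)(-0.45) = 0.3550
  C_21 = −[(-0.15)(1.00) − (-0.15)(-0.20)] = 0.1800
  C_22 = (0.95)(1.00) − (-0.15)(-0.45) = 0.8825
  C_23 = −[(0.95)(-0.20) − (-0.15)(-0.45)] = 0.2575
  C_31 = (-0.15)(-0.15) − (-0.15)(0.70) = 0.1275
  C_32 = −[(0.95)(-0.15) − (-0.15)(-0.20)] = 0.1725
  C_33 = (0.95)(0.70) − (-0.15)(-0.20) = 0.6350
det(I−A) = Σ_j (I−A)_1j·C_1j = (0.95)(0.6700) + (-0.15)(0.2675) + (-0.15)(0.3550) = 0.543125
adj(I−A) = Cᵀ =
  [ 0.6700   0.1800   0.1275]
  [ 0.2675   0.8825   0.1725]
  [ 0.3550   0.2575   0.6350]
(I − A)⁻¹ = adj(I−A) / det(I−A) ≈
  [   1.2336     0.3314     0.2348]
  [   0.4925     1.6249     0.3176]
  [   0.6536     0.4741     1.1692]
x = (I − A)⁻¹ d = adj(I−A)·d / det(I−A), with det(I−A) = 0.543125:
  x_E = (0.6700·145 + 0.1800·75 + 0.1275·55) / 0.543125 = 117.6625 / 0.543125 ≈ 216.64
  x_L = (0.2675·145 + 0.8825·75 + 0.1725·55) / 0.543125 = 114.4625 / 0.543125 ≈ 210.75
  x_G = (0.3550·145 + 0.2575·75 + 0.6350·55) / 0.543125 = 105.7125 / 0.543125 ≈ 194.64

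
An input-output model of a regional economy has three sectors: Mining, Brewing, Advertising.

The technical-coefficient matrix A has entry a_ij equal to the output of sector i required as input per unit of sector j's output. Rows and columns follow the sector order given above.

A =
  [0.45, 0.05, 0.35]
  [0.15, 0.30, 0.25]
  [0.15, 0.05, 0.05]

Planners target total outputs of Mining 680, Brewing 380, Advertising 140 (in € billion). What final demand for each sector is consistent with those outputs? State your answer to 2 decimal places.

I − A =
  [   0.55    -0.05    -0.35]
  [  -0.15     0.70    -0.25]
  [  -0.15    -0.05     0.95]
d = (I − A) x:
  d_1 = (+0.55)·680 + (-0.05)·380 + (-0.35)·140 = 306.00
  d_2 = (-0.15)·680 + (+0.70)·380 + (-0.25)·140 = 129.00
  d_3 = (-0.15)·680 + (-0.05)·380 + (+0.95)·140 = 12.00

d_1 = 306.00, d_2 = 129.00, d_3 = 12.00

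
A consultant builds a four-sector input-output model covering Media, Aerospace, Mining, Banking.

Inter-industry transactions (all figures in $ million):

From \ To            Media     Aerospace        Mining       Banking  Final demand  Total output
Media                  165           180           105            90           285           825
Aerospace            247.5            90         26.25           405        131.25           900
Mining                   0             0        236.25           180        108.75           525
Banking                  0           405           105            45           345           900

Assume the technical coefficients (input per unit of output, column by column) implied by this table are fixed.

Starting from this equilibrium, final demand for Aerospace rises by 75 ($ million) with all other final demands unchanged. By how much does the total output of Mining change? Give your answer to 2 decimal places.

Δx_3 = 25.36

Technical coefficients a_ij = z_ij / X_j:
  a_11 = 165/825 = 0.20, a_21 = 247.5/825 = 0.30, a_31 = 0/825 = 0.00, a_41 = 0/825 = 0.00
  a_12 = 180/900 = 0.20, a_22 = 90/900 = 0.10, a_32 = 0/900 = 0.00, a_42 = 405/900 = 0.45
  a_13 = 105/525 = 0.20, a_23 = 26.25/525 = 0.05, a_33 = 236.25/525 = 0.45, a_43 = 105/525 = 0.20
  a_14 = 90/900 = 0.10, a_24 = 405/900 = 0.45, a_34 = 180/900 = 0.20, a_44 = 45/900 = 0.05
I − A =
  [   0.80    -0.20    -0.20    -0.10]
  [  -0.30     0.90    -0.05    -0.45]
  [   0.00     0.00     0.55    -0.20]
  [   0.00    -0.45    -0.20     0.95]
Compute the cofactors C_ij = (−1)^(i+j)·(3×3 minor ij) of I−A; the adjugate is their transpose:
adj(I−A) = Cᵀ =
  [ 0.318375   0.139250   0.178250   0.137000]
  [ 0.144750   0.386000   0.173000   0.234500]
  [ 0.027000   0.072000   0.451500   0.132000]
  [ 0.074250   0.198000   0.177000   0.363000]
det(I−A) = Σ_j (I−A)_1j·C_1j = (0.80)(0.318375) + (-0.20)(0.144750) + (-0.20)(0.027000) + (-0.10)(0.074250) = 0.212925
(I − A)⁻¹ = adj(I−A) / det(I−A) ≈
  [   1.4952     0.6540     0.8371     0.6434]
  [   0.6798     1.8128     0.8125     1.1013]
  [   0.1268     0.3381     2.1205     0.6199]
  [   0.3487     0.9299     0.8313     1.7048]
Δx = (I − A)⁻¹ Δd with Δd having +75 in the Aerospace component and 0 elsewhere.
So Δx_3 = L_32 · (+75), where L_32 = adj(I−A)_32 / det(I−A) = 0.072000 / 0.212925.
Δx_3 = 0.072000 × (+75) / 0.212925 = 5.40 / 0.212925 ≈ 25.36.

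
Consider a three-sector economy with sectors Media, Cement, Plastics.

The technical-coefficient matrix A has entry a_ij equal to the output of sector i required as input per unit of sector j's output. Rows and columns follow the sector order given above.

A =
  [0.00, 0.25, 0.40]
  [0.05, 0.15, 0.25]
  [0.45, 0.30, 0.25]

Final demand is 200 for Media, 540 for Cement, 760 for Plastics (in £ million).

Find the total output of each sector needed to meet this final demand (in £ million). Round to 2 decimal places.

x_1 = 1596.86, x_2 = 1483.61, x_3 = 2564.89

I − A =
  [   1.00    -0.25    -0.40]
  [  -0.05     0.85    -0.25]
  [  -0.45    -0.30     0.75]
Cofactors of I−A, C_ij = (−1)^(i+j)·(minor ij) (rows/columns in the sector order above):
  C_11 = (0.85)(0.75) − (-0.25)(-0.30) = 0.5625
  C_12 = −[(-0.05)(0.75) − (-0.25)(-0.45)] = 0.1500
  C_13 = (-0.05)(-0.30) − (0.85)(-0.45) = 0.3975
  C_21 = −[(-0.25)(0.75) − (-0.40)(-0.30)] = 0.3075
  C_22 = (1.00)(0.75) − (-0.40)(-0.45) = 0.5700
  C_23 = −[(1.00)(-0.30) − (-0.25)(-0.45)] = 0.4125
  C_31 = (-0.25)(-0.25) − (-0.40)(0.85) = 0.4025
  C_32 = −[(1.00)(-0.25) − (-0.40)(-0.05)] = 0.2700
  C_33 = (1.00)(0.85) − (-0.25)(-0.05) = 0.8375
det(I−A) = Σ_j (I−A)_1j·C_1j = (1.00)(0.5625) + (-0.25)(0.1500) + (-0.40)(0.3975) = 0.3660
adj(I−A) = Cᵀ =
  [ 0.5625   0.3075   0.4025]
  [ 0.1500   0.5700   0.2700]
  [ 0.3975   0.4125   0.8375]
(I − A)⁻¹ = adj(I−A) / det(I−A) ≈
  [   1.5369     0.8402     1.0997]
  [   0.4098     1.5574     0.7377]
  [   1.0861     1.1270     2.2883]
x = (I − A)⁻¹ d = adj(I−A)·d / det(I−A), with det(I−A) = 0.3660:
  x_1 = (0.5625·200 + 0.3075·540 + 0.4025·760) / 0.3660 = 584.45 / 0.3660 ≈ 1596.86
  x_2 = (0.1500·200 + 0.5700·540 + 0.2700·760) / 0.3660 = 543.00 / 0.3660 ≈ 1483.61
  x_3 = (0.3975·200 + 0.4125·540 + 0.8375·760) / 0.3660 = 938.75 / 0.3660 ≈ 2564.89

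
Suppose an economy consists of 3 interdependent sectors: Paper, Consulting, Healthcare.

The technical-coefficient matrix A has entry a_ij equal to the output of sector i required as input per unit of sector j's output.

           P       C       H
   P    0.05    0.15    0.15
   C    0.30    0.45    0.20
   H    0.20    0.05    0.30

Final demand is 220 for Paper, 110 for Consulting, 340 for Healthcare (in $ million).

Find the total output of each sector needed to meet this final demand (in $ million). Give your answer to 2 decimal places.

x_P = 443.75, x_C = 682.50, x_H = 661.25

I − A =
  [   0.95    -0.15    -0.15]
  [  -0.30     0.55    -0.20]
  [  -0.20    -0.05     0.70]
Cofactors of I−A, C_ij = (−1)^(i+j)·(minor ij) (rows/columns in the sector order above):
  C_11 = (0.55)(0.70) − (-0.20)(-0.05) = 0.3750
  C_12 = −[(-0.30)(0.70) − (-0.20)(-0.20)] = 0.2500
  C_13 = (-0.30)(-0.05) − (0.55)(-0.20) = 0.1250
  C_21 = −[(-0.15)(0.70) − (-0.15)(-0.05)] = 0.1125
  C_22 = (0.95)(0.70) − (-0.15)(-0.20) = 0.6350
  C_23 = −[(0.95)(-0.05) − (-0.15)(-0.20)] = 0.0775
  C_31 = (-0.15)(-0.20) − (-0.15)(0.55) = 0.1125
  C_32 = −[(0.95)(-0.20) − (-0.15)(-0.30)] = 0.2350
  C_33 = (0.95)(0.55) − (-0.15)(-0.30) = 0.4775
det(I−A) = Σ_j (I−A)_1j·C_1j = (0.95)(0.3750) + (-0.15)(0.2500) + (-0.15)(0.1250) = 0.3000
adj(I−A) = Cᵀ =
  [ 0.3750   0.1125   0.1125]
  [ 0.2500   0.6350   0.2350]
  [ 0.1250   0.0775   0.4775]
(I − A)⁻¹ = adj(I−A) / det(I−A) ≈
  [   1.2500     0.3750     0.3750]
  [   0.8333     2.1167     0.7833]
  [   0.4167     0.2583     1.5917]
x = (I − A)⁻¹ d = adj(I−A)·d / det(I−A), with det(I−A) = 0.3000:
  x_P = (0.3750·220 + 0.1125·110 + 0.1125·340) / 0.3000 = 133.125 / 0.3000 = 443.75
  x_C = (0.2500·220 + 0.6350·110 + 0.2350·340) / 0.3000 = 204.75 / 0.3000 = 682.50
  x_H = (0.1250·220 + 0.0775·110 + 0.4775·340) / 0.3000 = 198.375 / 0.3000 = 661.25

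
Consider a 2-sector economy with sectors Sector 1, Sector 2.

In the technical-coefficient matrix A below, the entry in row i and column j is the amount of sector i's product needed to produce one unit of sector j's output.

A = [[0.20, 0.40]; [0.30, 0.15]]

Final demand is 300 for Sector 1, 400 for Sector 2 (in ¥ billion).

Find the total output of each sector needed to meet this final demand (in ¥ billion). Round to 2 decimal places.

I − A =
  [   0.80    -0.40]
  [  -0.30     0.85]
det(I−A) = (0.80)(0.85) − (-0.40)(-0.30) = 0.5600
adj(I−A) = [[0.85, 0.40], [0.30, 0.80]]
(I − A)⁻¹ = adj(I−A) / det(I−A) ≈
  [   1.5179     0.7143]
  [   0.5357     1.4286]
x = (I − A)⁻¹ d = adj(I−A)·d / det(I−A), with det(I−A) = 0.5600:
  x_1 = (0.85·300 + 0.40·400) / 0.5600 = 415.00 / 0.5600 ≈ 741.07
  x_2 = (0.30·300 + 0.80·400) / 0.5600 = 410.00 / 0.5600 ≈ 732.14

x_1 = 741.07, x_2 = 732.14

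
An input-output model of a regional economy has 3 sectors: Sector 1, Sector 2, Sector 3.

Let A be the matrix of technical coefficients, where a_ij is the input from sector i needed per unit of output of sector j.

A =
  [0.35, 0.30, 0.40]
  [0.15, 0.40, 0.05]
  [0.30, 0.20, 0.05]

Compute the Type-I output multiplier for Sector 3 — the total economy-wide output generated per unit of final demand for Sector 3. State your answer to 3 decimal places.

I − A =
  [   0.65    -0.30    -0.40]
  [  -0.15     0.60    -0.05]
  [  -0.30    -0.20     0.95]
Cofactors of I−A, C_ij = (−1)^(i+j)·(minor ij) (rows/columns in the sector order above):
  C_11 = (0.60)(0.95) − (-0.05)(-0.20) = 0.5600
  C_12 = −[(-0.15)(0.95) − (-0.05)(-0.30)] = 0.1575
  C_13 = (-0.15)(-0.20) − (0.60)(-0.30) = 0.2100
  C_21 = −[(-0.30)(0.95) − (-0.40)(-0.20)] = 0.3650
  C_22 = (0.65)(0.95) − (-0.40)(-0.30) = 0.4975
  C_23 = −[(0.65)(-0.20) − (-0.30)(-0.30)] = 0.2200
  C_31 = (-0.30)(-0.05) − (-0.40)(0.60) = 0.2550
  C_32 = −[(0.65)(-0.05) − (-0.40)(-0.15)] = 0.0925
  C_33 = (0.65)(0.60) − (-0.30)(-0.15) = 0.3450
det(I−A) = Σ_j (I−A)_1j·C_1j = (0.65)(0.5600) + (-0.30)(0.1575) + (-0.40)(0.2100) = 0.23275
adj(I−A) = Cᵀ =
  [ 0.5600   0.3650   0.2550]
  [ 0.1575   0.4975   0.0925]
  [ 0.2100   0.2200   0.3450]
(I − A)⁻¹ = adj(I−A) / det(I−A) ≈
  [   2.4060     1.5682     1.0956]
  [   0.6767     2.1375     0.3974]
  [   0.9023     0.9452     1.4823]
The output multiplier for sector j is the column-j sum of the Leontief inverse (I − A)⁻¹ = adj(I−A) / det(I−A).
Column 3 of adj(I−A): (0.2550, 0.0925, 0.3450); det(I−A) = 0.23275.
m_3 = (0.2550 + 0.0925 + 0.3450) / 0.23275 = 0.6925 / 0.23275 ≈ 2.975.

m_3 = 2.975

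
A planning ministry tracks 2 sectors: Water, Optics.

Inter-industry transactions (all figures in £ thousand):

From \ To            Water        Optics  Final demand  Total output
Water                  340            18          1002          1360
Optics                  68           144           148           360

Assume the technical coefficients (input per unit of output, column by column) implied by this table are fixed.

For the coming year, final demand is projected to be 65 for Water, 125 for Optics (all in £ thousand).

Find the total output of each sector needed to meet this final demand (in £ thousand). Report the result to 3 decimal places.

Technical coefficients a_ij = z_ij / X_j:
  a_11 = 340/1360 = 0.25, a_21 = 68/1360 = 0.05
  a_12 = 18/360 = 0.05, a_22 = 144/360 = 0.40
I − A =
  [   0.75    -0.05]
  [  -0.05     0.60]
det(I−A) = (0.75)(0.60) − (-0.05)(-0.05) = 0.4475
adj(I−A) = [[0.60, 0.05], [0.05, 0.75]]
(I − A)⁻¹ = adj(I−A) / det(I−A) ≈
  [   1.3408     0.1117]
  [   0.1117     1.6760]
x = (I − A)⁻¹ d = adj(I−A)·d / det(I−A), with det(I−A) = 0.4475:
  x_1 = (0.60·65 + 0.05·125) / 0.4475 = 45.25 / 0.4475 ≈ 101.117
  x_2 = (0.05·65 + 0.75·125) / 0.4475 = 97.00 / 0.4475 ≈ 216.760

x_1 = 101.117, x_2 = 216.760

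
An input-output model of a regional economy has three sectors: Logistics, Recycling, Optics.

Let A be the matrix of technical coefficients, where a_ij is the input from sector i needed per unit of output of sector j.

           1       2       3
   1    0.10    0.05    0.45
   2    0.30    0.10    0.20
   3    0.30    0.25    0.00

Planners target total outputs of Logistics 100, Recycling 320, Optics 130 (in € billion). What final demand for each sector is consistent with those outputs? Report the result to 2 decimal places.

d_1 = 15.50, d_2 = 232.00, d_3 = 20.00

I − A =
  [   0.90    -0.05    -0.45]
  [  -0.30     0.90    -0.20]
  [  -0.30    -0.25     1.00]
d = (I − A) x:
  d_1 = (+0.90)·100 + (-0.05)·320 + (-0.45)·130 = 15.50
  d_2 = (-0.30)·100 + (+0.90)·320 + (-0.20)·130 = 232.00
  d_3 = (-0.30)·100 + (-0.25)·320 + (+1.00)·130 = 20.00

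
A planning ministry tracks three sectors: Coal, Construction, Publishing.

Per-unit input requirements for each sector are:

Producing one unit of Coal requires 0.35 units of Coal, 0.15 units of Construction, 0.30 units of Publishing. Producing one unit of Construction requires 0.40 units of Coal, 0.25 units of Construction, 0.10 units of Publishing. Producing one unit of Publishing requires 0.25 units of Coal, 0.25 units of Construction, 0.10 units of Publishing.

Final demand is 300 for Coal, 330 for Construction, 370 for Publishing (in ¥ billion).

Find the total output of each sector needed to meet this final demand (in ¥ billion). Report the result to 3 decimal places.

x_1 = 1538.330, x_2 = 1096.230, x_3 = 1045.691

I − A =
  [   0.65    -0.40    -0.25]
  [  -0.15     0.75    -0.25]
  [  -0.30    -0.10     0.90]
Cofactors of I−A, C_ij = (−1)^(i+j)·(minor ij) (rows/columns in the sector order above):
  C_11 = (0.75)(0.90) − (-0.25)(-0.10) = 0.6500
  C_12 = −[(-0.15)(0.90) − (-0.25)(-0.30)] = 0.2100
  C_13 = (-0.15)(-0.10) − (0.75)(-0.30) = 0.2400
  C_21 = −[(-0.40)(0.90) − (-0.25)(-0.10)] = 0.3850
  C_22 = (0.65)(0.90) − (-0.25)(-0.30) = 0.5100
  C_23 = −[(0.65)(-0.10) − (-0.40)(-0.30)] = 0.1850
  C_31 = (-0.40)(-0.25) − (-0.25)(0.75) = 0.2875
  C_32 = −[(0.65)(-0.25) − (-0.25)(-0.15)] = 0.2000
  C_33 = (0.65)(0.75) − (-0.40)(-0.15) = 0.4275
det(I−A) = Σ_j (I−A)_1j·C_1j = (0.65)(0.6500) + (-0.40)(0.2100) + (-0.25)(0.2400) = 0.2785
adj(I−A) = Cᵀ =
  [ 0.6500   0.3850   0.2875]
  [ 0.2100   0.5100   0.2000]
  [ 0.2400   0.1850   0.4275]
(I − A)⁻¹ = adj(I−A) / det(I−A) ≈
  [   2.3339     1.3824     1.0323]
  [   0.7540     1.8312     0.7181]
  [   0.8618     0.6643     1.5350]
x = (I − A)⁻¹ d = adj(I−A)·d / det(I−A), with det(I−A) = 0.2785:
  x_1 = (0.6500·300 + 0.3850·330 + 0.2875·370) / 0.2785 = 428.425 / 0.2785 ≈ 1538.330
  x_2 = (0.2100·300 + 0.5100·330 + 0.2000·370) / 0.2785 = 305.30 / 0.2785 ≈ 1096.230
  x_3 = (0.2400·300 + 0.1850·330 + 0.4275·370) / 0.2785 = 291.225 / 0.2785 ≈ 1045.691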